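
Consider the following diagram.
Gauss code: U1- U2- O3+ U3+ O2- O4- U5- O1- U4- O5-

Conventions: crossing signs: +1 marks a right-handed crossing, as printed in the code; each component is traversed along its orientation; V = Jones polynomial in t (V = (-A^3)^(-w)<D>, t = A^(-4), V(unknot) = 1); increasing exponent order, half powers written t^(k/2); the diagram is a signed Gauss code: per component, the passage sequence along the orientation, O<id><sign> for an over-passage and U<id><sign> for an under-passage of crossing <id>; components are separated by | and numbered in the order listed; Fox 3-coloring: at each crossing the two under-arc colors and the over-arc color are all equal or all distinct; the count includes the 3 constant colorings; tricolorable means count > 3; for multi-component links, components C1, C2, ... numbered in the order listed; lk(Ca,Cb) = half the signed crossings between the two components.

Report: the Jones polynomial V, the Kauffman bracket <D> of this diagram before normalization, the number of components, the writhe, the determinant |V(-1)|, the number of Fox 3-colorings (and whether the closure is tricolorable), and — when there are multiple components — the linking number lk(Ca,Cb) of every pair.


V = -t^-4 + t^-3 + t^-1
<D> = -A^-5 - A^3 + A^7 (w = -3)
1 component over 5 crossings, w = -3
9 Fox colorings among 3^5, |V(-1)| = 3: tricolorable
why: V spans 3 powers of t: at least 3 crossings in any diagram


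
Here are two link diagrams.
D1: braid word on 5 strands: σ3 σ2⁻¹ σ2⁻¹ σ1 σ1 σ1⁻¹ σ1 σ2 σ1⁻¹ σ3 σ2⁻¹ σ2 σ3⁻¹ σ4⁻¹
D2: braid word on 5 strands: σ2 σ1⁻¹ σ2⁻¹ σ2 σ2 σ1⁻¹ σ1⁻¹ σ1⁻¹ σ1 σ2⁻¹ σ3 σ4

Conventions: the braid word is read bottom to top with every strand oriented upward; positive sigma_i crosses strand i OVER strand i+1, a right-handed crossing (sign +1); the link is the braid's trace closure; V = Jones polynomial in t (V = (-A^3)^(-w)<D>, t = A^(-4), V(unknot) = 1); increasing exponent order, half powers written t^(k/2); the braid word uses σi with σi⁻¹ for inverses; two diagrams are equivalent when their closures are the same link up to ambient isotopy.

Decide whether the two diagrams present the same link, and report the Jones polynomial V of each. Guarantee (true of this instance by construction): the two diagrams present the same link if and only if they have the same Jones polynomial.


same link: no
V(D1) = t^-2 - t^-1 + 1 - t + t^2  [14 crossings, <D> = A^-8 - A^-4 + 1 - A^4 + A^8, w = 0]
V(D2) = -t^-4 + t^-3 + t^-1  (w 0, c 12, <D> = A^4 + A^12 - A^16)
note: V(t) takes 2 values over 2 diagrams, fixing the grouping


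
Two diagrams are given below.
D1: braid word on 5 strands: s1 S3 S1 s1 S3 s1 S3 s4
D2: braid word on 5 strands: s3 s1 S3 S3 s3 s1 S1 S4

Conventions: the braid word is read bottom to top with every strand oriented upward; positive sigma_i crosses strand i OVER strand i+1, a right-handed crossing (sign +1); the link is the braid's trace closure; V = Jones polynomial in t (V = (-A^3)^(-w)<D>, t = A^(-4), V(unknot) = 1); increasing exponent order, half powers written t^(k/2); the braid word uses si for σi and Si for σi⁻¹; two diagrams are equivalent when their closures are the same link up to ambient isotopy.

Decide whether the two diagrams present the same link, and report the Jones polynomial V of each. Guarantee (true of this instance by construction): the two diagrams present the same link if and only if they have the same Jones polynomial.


equivalent: no
V(D1) = -t^-4 + t^-1 + 2 + t + t^2  (w 0, c 8, <D> = A^-8 + A^-4 + 2 + A^4 - A^16)
V(D2) = t^-1 + 2 + t  [8 crossings, <D> = A^-4 + 2 + A^4, w = 0]
key observation: 2 values of V(t) split the 2 diagrams


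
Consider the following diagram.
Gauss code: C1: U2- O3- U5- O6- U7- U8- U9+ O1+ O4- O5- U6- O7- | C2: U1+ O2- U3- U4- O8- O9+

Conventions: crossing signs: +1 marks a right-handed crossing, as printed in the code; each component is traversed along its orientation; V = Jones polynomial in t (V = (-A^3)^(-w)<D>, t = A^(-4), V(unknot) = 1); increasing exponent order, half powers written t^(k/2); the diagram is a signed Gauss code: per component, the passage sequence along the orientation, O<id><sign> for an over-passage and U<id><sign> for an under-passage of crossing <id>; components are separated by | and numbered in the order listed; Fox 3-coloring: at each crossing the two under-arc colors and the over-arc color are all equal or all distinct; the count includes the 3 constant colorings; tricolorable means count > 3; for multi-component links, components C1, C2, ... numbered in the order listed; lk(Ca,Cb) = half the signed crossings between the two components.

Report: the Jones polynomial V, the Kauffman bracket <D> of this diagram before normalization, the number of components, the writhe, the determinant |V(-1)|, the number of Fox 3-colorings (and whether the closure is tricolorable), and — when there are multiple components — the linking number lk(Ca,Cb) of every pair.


V(t) = t^(-13/2) - t^(-11/2) + t^(-9/2) - 2t^(-7/2) - t^(-3/2)
bracket: A^-9 + 2A^-1 - A^3 + A^7 - A^11, w = -5
2 components, writhe -5, over 9 crossings
lk(C1,C2) = -1
det 6, colorings 9 of 3^9 — tricolorable
observation: the 1 component pair carries total linking -1


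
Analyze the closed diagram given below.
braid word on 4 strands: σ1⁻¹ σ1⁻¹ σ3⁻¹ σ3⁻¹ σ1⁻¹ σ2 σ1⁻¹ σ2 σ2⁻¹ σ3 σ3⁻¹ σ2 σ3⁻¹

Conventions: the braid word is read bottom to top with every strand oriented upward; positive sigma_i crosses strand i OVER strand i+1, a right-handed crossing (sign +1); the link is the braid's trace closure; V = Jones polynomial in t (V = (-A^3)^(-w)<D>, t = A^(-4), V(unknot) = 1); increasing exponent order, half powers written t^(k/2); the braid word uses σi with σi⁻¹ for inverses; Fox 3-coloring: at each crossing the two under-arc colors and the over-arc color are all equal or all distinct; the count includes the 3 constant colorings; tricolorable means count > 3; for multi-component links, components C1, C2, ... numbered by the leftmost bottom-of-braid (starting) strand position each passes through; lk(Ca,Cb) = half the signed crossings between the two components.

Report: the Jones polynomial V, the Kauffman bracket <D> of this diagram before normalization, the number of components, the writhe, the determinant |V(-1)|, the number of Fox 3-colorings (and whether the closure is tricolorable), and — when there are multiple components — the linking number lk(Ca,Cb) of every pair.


Jones polynomial: V(t) = -t^-9 + 3t^-8 - 4t^-7 + 5t^-6 - 6t^-5 + 5t^-4 - 4t^-3 + 3t^-2 - t^-1 + 1
<D> = -A^-15 + A^-11 - 3A^-7 + 4A^-3 - 5A + 6A^5 - 5A^9 + 4A^13 - 3A^17 + A^21; writhe -5
components 1, writhe -5 (13 crossings)
3-colorings: 9 of 3^13, det 33 — tricolorable
note: the word shrinks to σ1⁻¹ σ1⁻¹ σ3⁻¹ σ3⁻¹ σ1⁻¹ σ2 σ1⁻¹ σ2 σ3⁻¹ after cancelling


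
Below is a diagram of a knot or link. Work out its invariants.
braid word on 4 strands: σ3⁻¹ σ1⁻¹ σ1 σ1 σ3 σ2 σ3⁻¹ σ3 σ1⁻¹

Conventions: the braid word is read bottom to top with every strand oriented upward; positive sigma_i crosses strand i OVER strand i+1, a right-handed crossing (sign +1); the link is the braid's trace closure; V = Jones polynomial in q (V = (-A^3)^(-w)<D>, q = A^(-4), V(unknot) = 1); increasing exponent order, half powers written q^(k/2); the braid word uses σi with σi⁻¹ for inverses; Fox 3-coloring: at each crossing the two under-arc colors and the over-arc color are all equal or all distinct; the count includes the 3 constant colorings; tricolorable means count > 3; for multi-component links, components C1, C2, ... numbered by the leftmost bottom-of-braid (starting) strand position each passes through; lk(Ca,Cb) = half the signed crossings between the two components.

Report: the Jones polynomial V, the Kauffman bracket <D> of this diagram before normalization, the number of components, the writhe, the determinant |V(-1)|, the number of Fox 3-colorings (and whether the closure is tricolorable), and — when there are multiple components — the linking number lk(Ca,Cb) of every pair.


Jones polynomial: V(q) = q^-1 + 2 + q
<D> = -A^-1 - 2A^3 - A^7; writhe +1
components 3, writhe +1 (9 crossings)
linking number lk(C1,C2) = 0
lk(C1,C3): 0
lk(C2,C3) = 0
3-colorings: 27 of 3^10, det 0 — tricolorable
note: the span of V is 2, within the link bound 9 + 3 - 1


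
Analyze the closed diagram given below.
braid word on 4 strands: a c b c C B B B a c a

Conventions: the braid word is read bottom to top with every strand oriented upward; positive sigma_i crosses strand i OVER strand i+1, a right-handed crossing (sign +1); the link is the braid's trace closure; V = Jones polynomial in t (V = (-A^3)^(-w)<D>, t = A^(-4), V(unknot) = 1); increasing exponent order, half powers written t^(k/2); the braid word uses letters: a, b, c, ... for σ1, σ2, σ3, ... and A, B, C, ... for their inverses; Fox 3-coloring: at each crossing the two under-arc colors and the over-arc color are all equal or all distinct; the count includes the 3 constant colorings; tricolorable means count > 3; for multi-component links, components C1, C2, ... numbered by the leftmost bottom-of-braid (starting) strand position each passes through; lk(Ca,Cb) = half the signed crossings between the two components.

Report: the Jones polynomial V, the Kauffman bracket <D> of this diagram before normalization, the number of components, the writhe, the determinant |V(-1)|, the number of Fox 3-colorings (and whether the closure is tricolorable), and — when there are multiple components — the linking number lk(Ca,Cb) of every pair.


V(t) = t^-1 + 3t - t^2 + 3t^3 - 2t^4 + t^5 - t^6
bracket: A^-15 - A^-11 + 2A^-7 - 3A^-3 + A - 3A^5 - A^13, w = +3
3 components, writhe +3, over 11 crossings
lk(C1,C2) = 0
linking number lk(C1,C3) = -1
lk(C2,C3): +1
det 12, colorings 9 of 3^11 — tricolorable
observation: |V(-1)| = 12: so tricolorable, since 3 divides 12


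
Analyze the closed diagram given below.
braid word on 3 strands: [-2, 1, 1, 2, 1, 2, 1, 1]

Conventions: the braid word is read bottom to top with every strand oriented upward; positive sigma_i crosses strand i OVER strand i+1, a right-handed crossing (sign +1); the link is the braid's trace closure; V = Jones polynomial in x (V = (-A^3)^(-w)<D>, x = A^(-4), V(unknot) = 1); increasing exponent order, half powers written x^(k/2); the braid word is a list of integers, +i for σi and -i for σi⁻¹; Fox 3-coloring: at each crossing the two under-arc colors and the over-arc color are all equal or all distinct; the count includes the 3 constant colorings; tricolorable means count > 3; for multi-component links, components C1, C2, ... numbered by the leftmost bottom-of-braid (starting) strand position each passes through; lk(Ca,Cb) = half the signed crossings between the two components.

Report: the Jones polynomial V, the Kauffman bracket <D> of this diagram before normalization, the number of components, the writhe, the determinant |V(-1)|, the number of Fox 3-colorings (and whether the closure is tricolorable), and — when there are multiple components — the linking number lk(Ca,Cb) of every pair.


V(x) = x^2 + 2x^4 - 2x^5 + x^6 - 2x^7 + x^8
bracket: A^-14 - 2A^-10 + A^-6 - 2A^-2 + 2A^2 + A^10, w = +6
1 component, writhe +6, over 8 crossings
det 9, colorings 27 of 3^8 — tricolorable
observation: |V(-1)| = 9: so tricolorable, since 3 divides 9


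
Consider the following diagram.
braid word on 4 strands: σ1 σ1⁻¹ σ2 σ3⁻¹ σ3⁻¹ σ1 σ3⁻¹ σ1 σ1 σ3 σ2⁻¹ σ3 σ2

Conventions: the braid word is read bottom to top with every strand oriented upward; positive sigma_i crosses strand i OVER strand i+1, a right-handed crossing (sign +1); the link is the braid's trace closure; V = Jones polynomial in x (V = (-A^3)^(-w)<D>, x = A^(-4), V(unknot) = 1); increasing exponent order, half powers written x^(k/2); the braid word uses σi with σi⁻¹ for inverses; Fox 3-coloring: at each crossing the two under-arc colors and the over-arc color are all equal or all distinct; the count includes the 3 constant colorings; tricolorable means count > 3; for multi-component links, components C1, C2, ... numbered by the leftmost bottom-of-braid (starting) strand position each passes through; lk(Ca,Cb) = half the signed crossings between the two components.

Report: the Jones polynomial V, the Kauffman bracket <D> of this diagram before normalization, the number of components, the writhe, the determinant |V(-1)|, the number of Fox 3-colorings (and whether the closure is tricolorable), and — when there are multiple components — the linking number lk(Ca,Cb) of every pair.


Jones polynomial: V(x) = x^-1 - 1 + 2x - 3x^2 + 3x^3 - 2x^4 + 2x^5 - x^6
<D> = A^-15 - 2A^-11 + 2A^-7 - 3A^-3 + 3A - 2A^5 + A^9 - A^13; writhe +3
components 1, writhe +3 (13 crossings)
3-colorings: 9 of 3^13, det 15 — tricolorable
note: V spans 7 powers of x: at least 7 crossings in any diagram


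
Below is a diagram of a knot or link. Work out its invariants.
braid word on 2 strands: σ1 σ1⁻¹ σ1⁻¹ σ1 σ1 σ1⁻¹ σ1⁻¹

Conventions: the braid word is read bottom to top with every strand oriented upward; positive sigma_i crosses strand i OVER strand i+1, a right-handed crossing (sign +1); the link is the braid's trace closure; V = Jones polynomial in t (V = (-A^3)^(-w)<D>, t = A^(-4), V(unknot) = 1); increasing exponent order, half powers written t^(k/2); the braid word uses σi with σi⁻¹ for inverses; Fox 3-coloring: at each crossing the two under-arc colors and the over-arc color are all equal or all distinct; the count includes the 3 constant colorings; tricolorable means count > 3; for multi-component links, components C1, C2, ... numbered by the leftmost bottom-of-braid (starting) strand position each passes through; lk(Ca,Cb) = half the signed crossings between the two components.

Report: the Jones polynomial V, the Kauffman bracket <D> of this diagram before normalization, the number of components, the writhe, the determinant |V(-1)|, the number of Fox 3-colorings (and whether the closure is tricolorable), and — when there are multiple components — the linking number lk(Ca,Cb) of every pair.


V = 1
<D> = -A^-3 (w = -1)
1 component over 7 crossings, w = -1
3 Fox colorings among 3^7, |V(-1)| = 1: not tricolorable
why: a (2,1) torus form — a single generator 1 times


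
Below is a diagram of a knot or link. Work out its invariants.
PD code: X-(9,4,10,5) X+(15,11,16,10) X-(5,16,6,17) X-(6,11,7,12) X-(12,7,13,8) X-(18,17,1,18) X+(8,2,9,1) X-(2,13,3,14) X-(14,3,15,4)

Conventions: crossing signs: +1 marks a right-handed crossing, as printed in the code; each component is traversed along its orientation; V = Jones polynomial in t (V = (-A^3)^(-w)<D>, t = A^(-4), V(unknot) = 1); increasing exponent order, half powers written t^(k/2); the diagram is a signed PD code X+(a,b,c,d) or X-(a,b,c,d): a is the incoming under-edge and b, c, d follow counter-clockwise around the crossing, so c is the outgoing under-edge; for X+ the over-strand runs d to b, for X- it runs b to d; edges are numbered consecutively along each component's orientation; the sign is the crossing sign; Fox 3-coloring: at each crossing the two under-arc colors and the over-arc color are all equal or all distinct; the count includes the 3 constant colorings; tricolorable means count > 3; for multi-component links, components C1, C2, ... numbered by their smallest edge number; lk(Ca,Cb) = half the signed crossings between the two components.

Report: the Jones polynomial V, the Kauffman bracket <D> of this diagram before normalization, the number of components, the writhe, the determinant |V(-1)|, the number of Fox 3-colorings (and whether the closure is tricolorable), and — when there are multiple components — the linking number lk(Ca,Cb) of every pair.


Jones polynomial: V(t) = t^-7 - 2t^-6 + 2t^-5 - 3t^-4 + 3t^-3 - 2t^-2 + 2t^-1
<D> = -2A^-11 + 2A^-7 - 3A^-3 + 3A - 2A^5 + 2A^9 - A^13; writhe -5
components 1, writhe -5 (9 crossings)
3-colorings: 9 of 3^9, det 15 — tricolorable
note: the span of V is 6, forcing >= 6 crossings in any diagram


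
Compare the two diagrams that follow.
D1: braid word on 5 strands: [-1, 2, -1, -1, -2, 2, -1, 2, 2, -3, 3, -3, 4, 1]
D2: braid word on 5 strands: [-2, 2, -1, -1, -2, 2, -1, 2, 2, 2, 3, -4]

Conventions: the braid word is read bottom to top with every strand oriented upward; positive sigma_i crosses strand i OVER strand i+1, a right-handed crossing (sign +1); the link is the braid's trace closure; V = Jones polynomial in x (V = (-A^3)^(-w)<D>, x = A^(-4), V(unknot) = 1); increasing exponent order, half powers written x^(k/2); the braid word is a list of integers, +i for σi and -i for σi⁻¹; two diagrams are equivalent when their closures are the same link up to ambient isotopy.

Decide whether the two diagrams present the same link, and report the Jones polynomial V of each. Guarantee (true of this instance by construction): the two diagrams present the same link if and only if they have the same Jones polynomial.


equivalent: yes
V(D1) = -x^-3 + x^-2 - x^-1 + 3 - x + x^2 - x^3  (w 0, c 14, <D> = -A^-12 + A^-8 - A^-4 + 3 - A^4 + A^8 - A^12)
D2 (bracket -A^-12 + A^-8 - A^-4 + 3 - A^4 + A^8 - A^12; 12 crossings at w = 0): V = -x^-3 + x^-2 - x^-1 + 3 - x + x^2 - x^3
why: all 2 diagrams share one V(x), hence one class


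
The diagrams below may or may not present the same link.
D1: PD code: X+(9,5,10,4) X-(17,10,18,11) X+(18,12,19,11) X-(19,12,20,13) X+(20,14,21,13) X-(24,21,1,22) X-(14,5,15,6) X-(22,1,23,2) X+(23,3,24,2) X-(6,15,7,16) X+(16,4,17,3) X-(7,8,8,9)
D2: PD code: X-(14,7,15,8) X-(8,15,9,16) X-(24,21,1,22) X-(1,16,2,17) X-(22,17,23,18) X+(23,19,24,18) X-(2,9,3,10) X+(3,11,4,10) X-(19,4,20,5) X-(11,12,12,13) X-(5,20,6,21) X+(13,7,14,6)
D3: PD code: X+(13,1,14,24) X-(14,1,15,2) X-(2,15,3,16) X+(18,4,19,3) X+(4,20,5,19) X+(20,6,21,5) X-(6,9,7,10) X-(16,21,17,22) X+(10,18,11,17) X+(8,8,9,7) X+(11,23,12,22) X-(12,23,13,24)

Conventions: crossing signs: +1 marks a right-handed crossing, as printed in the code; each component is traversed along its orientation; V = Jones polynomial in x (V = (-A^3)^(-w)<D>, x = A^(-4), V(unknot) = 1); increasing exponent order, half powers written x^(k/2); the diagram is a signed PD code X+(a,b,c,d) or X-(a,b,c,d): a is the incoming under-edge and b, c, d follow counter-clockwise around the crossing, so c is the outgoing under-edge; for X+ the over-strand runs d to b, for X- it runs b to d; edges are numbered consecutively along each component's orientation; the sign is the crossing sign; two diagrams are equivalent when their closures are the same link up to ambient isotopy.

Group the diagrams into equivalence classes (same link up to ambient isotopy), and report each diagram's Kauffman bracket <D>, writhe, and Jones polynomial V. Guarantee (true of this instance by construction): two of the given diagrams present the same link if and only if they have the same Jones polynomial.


grouping into links: {D1} | {D2} | {D3}
V(D1) = 1  (w -2, c 12, <D> = A^-6)
V(D2) = -x^-4 + x^-3 + x^-1  [12 crossings, <D> = A^-14 + A^-6 - A^-2, w = -6]
V(D3) = x^-1 - 1 + 2x - 2x^2 + 2x^3 - 2x^4 + x^5  (w +2, c 12, <D> = A^-14 - 2A^-10 + 2A^-6 - 2A^-2 + 2A^2 - A^6 + A^10)
key observation: 3 values of V(x) split the 3 diagrams


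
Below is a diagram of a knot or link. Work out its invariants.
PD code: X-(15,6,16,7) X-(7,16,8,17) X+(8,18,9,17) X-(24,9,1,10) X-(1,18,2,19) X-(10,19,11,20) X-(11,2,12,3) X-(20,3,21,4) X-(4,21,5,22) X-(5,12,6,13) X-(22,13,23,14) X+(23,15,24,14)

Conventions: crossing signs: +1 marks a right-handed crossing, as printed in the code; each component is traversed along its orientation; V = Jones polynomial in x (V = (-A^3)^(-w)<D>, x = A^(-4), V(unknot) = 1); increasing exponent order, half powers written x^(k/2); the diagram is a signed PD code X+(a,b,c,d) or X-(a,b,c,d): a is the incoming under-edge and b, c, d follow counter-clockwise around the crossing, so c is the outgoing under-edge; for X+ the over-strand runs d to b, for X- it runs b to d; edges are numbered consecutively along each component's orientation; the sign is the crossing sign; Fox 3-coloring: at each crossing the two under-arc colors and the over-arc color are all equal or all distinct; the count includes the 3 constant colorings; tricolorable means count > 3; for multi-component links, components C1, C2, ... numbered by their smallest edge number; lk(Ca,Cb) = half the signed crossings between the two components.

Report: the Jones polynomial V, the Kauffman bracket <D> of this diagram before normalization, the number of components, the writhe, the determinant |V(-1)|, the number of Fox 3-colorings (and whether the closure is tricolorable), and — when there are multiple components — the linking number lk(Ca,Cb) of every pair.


Jones polynomial: V(x) = -x^-8 + x^-5 + x^-3
<D> = A^-12 + A^-4 - A^8; writhe -8
components 1, writhe -8 (12 crossings)
3-colorings: 9 of 3^12, det 3 — tricolorable
note: the span of V is 5, forcing >= 5 crossings in any diagram


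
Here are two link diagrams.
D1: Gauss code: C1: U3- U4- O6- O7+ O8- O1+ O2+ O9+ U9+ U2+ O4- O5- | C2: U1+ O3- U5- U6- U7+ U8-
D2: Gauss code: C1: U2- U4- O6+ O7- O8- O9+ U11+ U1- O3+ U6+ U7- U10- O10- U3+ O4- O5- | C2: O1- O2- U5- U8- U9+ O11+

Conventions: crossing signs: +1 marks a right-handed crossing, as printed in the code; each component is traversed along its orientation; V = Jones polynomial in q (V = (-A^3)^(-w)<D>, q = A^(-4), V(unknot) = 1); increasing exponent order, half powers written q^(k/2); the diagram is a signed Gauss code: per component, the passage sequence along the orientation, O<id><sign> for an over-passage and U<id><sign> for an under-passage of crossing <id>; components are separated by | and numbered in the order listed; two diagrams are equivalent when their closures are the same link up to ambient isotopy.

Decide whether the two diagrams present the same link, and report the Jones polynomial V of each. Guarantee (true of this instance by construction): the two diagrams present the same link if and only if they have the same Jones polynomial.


same link: yes
V(D1) = -q^(-5/2) - q^(-1/2)  [9 crossings, <D> = A^-1 + A^7, w = -1]
V(D2) = -q^(-5/2) - q^(-1/2)  [11 crossings, <D> = A^-7 + A, w = -3]
insight: Reidemeister moves carry D1 (9 crossings) to D2 (11)


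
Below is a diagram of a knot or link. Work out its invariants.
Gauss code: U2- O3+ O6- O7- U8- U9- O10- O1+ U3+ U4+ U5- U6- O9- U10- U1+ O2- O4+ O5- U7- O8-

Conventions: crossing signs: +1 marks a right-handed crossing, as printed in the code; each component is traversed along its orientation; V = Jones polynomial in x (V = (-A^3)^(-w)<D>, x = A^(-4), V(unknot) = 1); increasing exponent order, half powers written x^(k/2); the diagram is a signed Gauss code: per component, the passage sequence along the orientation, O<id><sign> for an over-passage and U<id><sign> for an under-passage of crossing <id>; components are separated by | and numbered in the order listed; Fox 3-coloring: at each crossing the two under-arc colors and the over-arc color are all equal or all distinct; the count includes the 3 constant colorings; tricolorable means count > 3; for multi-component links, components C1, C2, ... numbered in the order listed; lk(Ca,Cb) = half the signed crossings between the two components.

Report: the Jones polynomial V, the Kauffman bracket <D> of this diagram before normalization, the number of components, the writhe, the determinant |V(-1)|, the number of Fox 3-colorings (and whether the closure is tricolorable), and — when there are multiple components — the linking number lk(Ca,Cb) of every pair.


V = -x^-4 + x^-3 + x^-1
<D> = A^-8 + 1 - A^4 (w = -4)
1 component over 10 crossings, w = -4
9 Fox colorings among 3^10, |V(-1)| = 3: tricolorable
why: w = -4 shifts under R1 moves; the (-A^3)^(4) factor cancels that in V


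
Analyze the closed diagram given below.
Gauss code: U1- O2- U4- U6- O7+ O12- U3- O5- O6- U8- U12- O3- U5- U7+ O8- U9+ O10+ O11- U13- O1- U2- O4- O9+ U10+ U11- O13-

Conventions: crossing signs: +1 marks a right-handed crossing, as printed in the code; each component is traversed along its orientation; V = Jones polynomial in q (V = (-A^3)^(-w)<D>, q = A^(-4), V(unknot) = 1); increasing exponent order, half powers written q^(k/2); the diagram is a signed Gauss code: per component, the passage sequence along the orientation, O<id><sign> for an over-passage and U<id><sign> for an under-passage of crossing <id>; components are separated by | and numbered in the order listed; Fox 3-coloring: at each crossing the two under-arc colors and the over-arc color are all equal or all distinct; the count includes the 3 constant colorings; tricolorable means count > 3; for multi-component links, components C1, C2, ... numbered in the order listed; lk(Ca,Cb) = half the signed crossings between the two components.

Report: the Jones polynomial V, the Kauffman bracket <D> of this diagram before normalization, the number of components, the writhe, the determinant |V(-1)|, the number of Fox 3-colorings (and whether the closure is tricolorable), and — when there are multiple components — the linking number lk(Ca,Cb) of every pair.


V(q) = q^-10 - 2q^-9 + 2q^-8 - 4q^-7 + 4q^-6 - 3q^-5 + 3q^-4 - q^-3 + q^-2
bracket: -A^-13 + A^-9 - 3A^-5 + 3A^-1 - 4A^3 + 4A^7 - 2A^11 + 2A^15 - A^19, w = -7
1 component, writhe -7, over 13 crossings
det 21, colorings 9 of 3^13 — tricolorable
observation: w = -7 shifts under R1 moves; the (-A^3)^(7) factor cancels that in V


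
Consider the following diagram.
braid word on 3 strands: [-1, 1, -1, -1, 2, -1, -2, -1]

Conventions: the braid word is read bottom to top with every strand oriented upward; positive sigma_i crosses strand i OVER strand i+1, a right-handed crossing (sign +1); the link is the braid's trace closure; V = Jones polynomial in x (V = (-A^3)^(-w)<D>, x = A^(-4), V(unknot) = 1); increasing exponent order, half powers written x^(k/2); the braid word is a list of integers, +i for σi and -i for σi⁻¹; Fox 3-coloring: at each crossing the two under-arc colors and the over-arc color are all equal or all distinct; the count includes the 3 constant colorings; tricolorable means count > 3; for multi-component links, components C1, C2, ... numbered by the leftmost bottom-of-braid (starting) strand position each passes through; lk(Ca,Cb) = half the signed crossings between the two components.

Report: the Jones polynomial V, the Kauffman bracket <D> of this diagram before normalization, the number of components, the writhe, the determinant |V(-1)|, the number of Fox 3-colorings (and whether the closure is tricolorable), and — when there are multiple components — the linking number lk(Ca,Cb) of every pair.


Jones polynomial: V(x) = -x^-4 + x^-3 + x^-1
<D> = A^-8 + 1 - A^4; writhe -4
components 1, writhe -4 (8 crossings)
3-colorings: 9 of 3^8, det 3 — tricolorable
note: V spans 3 powers of x: at least 3 crossings in any diagram


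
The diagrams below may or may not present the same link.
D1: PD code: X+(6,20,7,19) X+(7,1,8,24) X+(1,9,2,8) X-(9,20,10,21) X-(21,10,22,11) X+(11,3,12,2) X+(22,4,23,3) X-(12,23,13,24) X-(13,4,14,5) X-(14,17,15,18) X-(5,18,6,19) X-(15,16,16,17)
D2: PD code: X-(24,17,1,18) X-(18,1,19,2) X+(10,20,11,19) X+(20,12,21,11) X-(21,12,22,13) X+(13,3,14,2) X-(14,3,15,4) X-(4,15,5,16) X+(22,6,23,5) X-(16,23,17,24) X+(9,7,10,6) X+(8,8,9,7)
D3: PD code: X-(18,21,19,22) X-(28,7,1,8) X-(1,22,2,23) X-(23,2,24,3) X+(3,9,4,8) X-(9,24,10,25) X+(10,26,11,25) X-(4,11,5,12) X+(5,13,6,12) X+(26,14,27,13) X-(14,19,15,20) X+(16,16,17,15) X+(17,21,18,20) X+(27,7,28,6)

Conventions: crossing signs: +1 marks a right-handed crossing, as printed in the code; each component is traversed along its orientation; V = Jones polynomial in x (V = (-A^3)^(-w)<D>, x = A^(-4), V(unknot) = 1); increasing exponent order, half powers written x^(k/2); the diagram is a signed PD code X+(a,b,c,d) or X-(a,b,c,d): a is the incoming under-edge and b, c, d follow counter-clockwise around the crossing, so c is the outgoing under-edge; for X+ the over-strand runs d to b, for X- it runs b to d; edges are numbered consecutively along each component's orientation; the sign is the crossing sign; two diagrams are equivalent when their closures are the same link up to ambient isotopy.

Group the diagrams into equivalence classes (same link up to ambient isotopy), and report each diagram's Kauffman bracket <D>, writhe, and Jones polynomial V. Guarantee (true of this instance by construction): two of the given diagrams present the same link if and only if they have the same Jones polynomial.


grouping into links: {D1} | {D2} | {D3}
V(D1) = -x^-3 + x^-2 - x^-1 + 3 - x + x^2 - x^3  (w -2, c 12, <D> = -A^-18 + A^-14 - A^-10 + 3A^-6 - A^-2 + A^2 - A^6)
D2 (bracket A^-4 - 1 + 2A^4 - 2A^8 + 2A^12 - 2A^16 + A^20; 12 crossings at w = 0): V = x^-5 - 2x^-4 + 2x^-3 - 2x^-2 + 2x^-1 - 1 + x
D3 (bracket 1; 14 crossings at w = 0): V = 1
why: 3 values of V(x) split the 3 diagrams


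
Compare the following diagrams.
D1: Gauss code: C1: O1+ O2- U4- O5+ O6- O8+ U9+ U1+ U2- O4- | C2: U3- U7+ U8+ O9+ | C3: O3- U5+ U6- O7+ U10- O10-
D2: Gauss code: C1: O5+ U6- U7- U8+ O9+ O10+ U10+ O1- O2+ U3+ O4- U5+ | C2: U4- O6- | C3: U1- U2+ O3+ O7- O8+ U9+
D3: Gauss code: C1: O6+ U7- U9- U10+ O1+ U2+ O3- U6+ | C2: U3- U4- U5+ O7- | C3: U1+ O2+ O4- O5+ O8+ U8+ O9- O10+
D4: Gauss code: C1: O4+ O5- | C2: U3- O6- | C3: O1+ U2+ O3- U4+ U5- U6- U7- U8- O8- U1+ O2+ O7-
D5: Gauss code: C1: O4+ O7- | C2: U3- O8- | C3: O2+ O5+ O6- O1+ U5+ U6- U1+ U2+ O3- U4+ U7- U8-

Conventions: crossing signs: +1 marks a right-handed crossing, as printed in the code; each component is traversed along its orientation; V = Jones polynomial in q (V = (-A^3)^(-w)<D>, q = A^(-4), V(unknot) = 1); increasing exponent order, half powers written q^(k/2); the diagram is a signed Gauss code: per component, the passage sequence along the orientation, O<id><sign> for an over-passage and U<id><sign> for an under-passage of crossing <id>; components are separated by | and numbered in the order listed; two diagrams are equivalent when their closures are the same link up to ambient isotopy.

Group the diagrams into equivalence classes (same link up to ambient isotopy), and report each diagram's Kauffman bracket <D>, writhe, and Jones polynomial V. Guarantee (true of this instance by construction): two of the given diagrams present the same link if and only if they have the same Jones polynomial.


equivalence classes: {D1} | {D2, D3} | {D4, D5}
D1 (bracket A^-12 + A^-8 + A^-4 + 1; 10 crossings at w = 0): V = 1 + q + q^2 + q^3
V(D2) = q^-2 + 2 + q^2  (w +2, c 10, <D> = A^-2 + 2A^6 + A^14)
D3 (bracket A^-2 + 2A^6 + A^14; 10 crossings at w = +2): V = q^-2 + 2 + q^2
V(D4) = q^-3 + q^-2 + q^-1 + 1  [8 crossings, <D> = A^-6 + A^-2 + A^2 + A^6, w = -2]
V(D5) = q^-3 + q^-2 + q^-1 + 1  [8 crossings, <D> = 1 + A^4 + A^8 + A^12, w = 0]
observation: 3 classes among 5 diagrams; unequal V(q) rules out equality


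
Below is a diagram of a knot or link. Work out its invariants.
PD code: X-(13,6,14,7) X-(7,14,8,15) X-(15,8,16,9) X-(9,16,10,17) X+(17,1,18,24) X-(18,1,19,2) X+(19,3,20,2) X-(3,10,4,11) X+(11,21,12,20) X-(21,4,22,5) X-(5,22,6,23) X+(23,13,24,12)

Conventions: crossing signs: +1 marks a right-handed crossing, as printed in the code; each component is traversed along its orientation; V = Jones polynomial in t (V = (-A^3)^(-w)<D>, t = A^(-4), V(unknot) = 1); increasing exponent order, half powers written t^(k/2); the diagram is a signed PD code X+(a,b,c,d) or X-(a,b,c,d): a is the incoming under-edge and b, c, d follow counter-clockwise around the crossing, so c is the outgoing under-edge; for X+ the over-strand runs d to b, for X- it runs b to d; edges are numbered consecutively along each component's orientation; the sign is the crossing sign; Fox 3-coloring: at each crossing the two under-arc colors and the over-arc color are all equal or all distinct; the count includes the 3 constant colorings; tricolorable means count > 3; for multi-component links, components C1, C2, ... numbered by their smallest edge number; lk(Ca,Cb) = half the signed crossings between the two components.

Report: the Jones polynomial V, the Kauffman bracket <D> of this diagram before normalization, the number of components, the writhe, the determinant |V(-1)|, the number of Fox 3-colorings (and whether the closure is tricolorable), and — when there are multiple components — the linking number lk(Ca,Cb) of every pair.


V(t) = -t^-9 + 3t^-8 - 5t^-7 + 7t^-6 - 9t^-5 + 9t^-4 - 8t^-3 + 7t^-2 - 4t^-1 + 3 - t
bracket: -A^-16 + 3A^-12 - 4A^-8 + 7A^-4 - 8 + 9A^4 - 9A^8 + 7A^12 - 5A^16 + 3A^20 - A^24, w = -4
1 component, writhe -4, over 12 crossings
det 57, colorings 9 of 3^12 — tricolorable
observation: det 57 = |V(-1)|; divisible by 3, so tricolorable


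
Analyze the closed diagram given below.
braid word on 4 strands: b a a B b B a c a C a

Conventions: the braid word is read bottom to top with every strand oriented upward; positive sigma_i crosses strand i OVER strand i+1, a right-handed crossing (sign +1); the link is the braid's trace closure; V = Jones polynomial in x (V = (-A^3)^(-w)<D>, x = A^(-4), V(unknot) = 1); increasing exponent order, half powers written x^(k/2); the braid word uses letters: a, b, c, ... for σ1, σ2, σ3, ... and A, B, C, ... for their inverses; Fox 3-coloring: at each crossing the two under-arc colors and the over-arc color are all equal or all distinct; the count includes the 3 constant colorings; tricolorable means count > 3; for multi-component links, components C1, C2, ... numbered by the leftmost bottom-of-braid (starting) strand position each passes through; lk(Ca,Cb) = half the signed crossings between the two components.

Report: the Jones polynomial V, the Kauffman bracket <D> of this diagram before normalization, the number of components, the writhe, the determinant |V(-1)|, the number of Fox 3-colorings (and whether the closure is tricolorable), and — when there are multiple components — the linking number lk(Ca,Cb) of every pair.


Jones polynomial: V(x) = x + x^2 + 2x^3 + x^4 - x^7
<D> = A^-13 - A^-1 - 2A^3 - A^7 - A^11; writhe +5
components 3, writhe +5 (11 crossings)
linking number lk(C1,C2) = +1
lk(C1,C3): 0
lk(C2,C3) = 0
3-colorings: 27 of 3^11, det 0 — tricolorable
note: |V(-1)| = 0: so tricolorable, since 3 divides 0


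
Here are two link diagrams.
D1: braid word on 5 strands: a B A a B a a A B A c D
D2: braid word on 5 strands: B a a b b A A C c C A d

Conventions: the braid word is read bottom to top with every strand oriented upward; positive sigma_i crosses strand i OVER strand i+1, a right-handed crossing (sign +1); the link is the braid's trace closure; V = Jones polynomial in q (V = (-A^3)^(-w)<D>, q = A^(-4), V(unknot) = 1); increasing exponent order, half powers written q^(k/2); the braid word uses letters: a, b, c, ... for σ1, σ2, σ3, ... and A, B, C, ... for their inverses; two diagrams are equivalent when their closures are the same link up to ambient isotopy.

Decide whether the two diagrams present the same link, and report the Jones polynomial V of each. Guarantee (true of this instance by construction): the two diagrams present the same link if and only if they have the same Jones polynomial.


same link: no
V(D1) = -q^-4 + q^-3 + q^-1  [12 crossings, <D> = A^-2 + A^6 - A^10, w = -2]
D2 (bracket -A^-12 + 2A^-8 - 2A^-4 + 3 - 2A^4 + 2A^8 - A^12; 12 crossings at w = 0): V = -q^-3 + 2q^-2 - 2q^-1 + 3 - 2q + 2q^2 - q^3
note: V(q) takes 2 values over 2 diagrams, fixing the grouping


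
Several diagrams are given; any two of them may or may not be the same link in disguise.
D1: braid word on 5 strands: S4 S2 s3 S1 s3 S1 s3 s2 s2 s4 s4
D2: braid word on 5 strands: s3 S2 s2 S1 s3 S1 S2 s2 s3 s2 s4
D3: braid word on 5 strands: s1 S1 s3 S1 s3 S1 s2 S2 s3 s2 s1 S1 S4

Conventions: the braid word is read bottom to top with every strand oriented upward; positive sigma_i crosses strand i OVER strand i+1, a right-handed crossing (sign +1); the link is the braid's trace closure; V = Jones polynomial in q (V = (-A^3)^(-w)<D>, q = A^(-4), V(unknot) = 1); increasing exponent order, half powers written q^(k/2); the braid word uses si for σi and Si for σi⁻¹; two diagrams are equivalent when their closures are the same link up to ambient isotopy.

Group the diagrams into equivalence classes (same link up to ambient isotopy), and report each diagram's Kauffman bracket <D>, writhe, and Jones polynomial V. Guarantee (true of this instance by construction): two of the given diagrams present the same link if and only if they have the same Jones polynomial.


equivalence classes: {D1, D2, D3}
D1 (bracket -A^-5 + A^-1 - A^3 + 2A^7 + A^15; 11 crossings at w = +3): V = -q^(-3/2) - 2q^(1/2) + q^(3/2) - q^(5/2) + q^(7/2)
D2 (bracket -A^-5 + A^-1 - A^3 + 2A^7 + A^15; 11 crossings at w = +3): V = -q^(-3/2) - 2q^(1/2) + q^(3/2) - q^(5/2) + q^(7/2)
D3 (bracket -A^-11 + A^-7 - A^-3 + 2A + A^9; 13 crossings at w = +1): V = -q^(-3/2) - 2q^(1/2) + q^(3/2) - q^(5/2) + q^(7/2)
key observation: one V(q) for all 3 diagrams — one class (guaranteed)


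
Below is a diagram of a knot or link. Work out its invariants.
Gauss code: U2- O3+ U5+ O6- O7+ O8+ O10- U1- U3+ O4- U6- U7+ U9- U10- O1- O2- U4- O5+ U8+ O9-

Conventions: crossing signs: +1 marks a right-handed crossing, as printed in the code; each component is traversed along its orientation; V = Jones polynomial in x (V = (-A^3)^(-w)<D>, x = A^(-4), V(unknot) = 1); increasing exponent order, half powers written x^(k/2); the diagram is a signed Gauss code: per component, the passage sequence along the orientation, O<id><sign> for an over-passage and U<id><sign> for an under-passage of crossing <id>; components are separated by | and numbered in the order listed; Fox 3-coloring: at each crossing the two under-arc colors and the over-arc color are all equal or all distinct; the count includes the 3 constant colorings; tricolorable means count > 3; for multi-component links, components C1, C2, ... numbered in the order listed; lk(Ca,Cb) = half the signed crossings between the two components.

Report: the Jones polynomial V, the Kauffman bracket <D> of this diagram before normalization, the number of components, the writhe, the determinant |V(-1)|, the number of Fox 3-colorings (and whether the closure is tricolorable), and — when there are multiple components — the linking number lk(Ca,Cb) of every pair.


V = -x^-5 + x^-4 - x^-3 + 2x^-2 - x^-1 + 2 - x
<D> = -A^-10 + 2A^-6 - A^-2 + 2A^2 - A^6 + A^10 - A^14 (w = -2)
1 component over 10 crossings, w = -2
9 Fox colorings among 3^10, |V(-1)| = 9: tricolorable
why: w = -2 (over 10 crossings) is diagram-only; (-A^3)^(2) removes it from V


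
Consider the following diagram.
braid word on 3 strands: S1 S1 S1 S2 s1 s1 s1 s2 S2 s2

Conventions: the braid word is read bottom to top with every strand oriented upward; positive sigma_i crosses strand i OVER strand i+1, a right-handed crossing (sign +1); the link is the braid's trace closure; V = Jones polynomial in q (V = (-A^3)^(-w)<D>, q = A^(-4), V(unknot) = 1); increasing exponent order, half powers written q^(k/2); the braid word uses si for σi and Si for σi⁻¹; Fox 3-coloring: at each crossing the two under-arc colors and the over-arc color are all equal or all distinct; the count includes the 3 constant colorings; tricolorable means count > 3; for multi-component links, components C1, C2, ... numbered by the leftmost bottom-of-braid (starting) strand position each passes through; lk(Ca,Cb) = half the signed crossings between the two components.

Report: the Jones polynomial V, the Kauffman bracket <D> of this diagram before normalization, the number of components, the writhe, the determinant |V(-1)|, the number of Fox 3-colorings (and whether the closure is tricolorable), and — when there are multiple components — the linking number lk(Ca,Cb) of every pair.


Jones polynomial: V(q) = -q^-3 + q^-2 - q^-1 + 3 - q + q^2 - q^3
<D> = -A^-12 + A^-8 - A^-4 + 3 - A^4 + A^8 - A^12; writhe 0
components 1, writhe 0 (10 crossings)
3-colorings: 27 of 3^10, det 9 — tricolorable
note: V spans 6 powers of q: at least 6 crossings in any diagram
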